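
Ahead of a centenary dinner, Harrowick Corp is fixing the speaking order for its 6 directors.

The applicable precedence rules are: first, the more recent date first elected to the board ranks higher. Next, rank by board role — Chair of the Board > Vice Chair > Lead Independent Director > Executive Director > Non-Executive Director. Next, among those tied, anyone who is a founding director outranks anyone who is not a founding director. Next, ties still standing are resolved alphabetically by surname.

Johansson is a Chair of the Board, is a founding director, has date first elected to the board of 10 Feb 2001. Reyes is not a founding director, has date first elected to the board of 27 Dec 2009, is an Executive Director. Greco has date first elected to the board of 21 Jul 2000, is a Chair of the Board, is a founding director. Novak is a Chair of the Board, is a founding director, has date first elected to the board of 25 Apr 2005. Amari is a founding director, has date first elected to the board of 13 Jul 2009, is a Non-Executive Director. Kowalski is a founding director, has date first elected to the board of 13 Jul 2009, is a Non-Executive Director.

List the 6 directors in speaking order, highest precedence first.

By date first elected to the board (later first): Reyes (27 Dec 2009); then Amari and Kowalski (both 13 Jul 2009); then Novak (25 Apr 2005); then Johansson (10 Feb 2001); then Greco (21 Jul 2000).
Amari and Kowalski are each Non-Executive Director, so the next rule applies.
Amari and Kowalski are each a founding director, so the next rule applies.
Among Amari and Kowalski, alphabetically by surname: Amari before Kowalski.
Full order: Reyes, Amari, Kowalski, Novak, Johansson, Greco.

Reyes, Amari, Kowalski, Novak, Johansson, Greco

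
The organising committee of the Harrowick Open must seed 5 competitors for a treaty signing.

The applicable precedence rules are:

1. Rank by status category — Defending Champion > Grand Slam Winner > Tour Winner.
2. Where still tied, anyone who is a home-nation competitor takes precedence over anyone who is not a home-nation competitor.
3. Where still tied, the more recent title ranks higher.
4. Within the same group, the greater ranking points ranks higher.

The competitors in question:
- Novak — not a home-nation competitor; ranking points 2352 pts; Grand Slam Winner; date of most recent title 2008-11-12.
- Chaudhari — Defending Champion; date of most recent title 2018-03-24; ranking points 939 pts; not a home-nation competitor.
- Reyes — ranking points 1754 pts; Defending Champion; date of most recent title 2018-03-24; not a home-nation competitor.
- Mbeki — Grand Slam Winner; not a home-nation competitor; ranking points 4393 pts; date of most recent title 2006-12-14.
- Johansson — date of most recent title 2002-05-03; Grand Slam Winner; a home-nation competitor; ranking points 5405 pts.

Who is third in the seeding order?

By status category: Reyes and Chaudhari (Defending Champion); then Johansson, Novak and Mbeki (Grand Slam Winner).
Reyes and Chaudhari are each not a home-nation competitor, so the next rule applies.
Reyes and Chaudhari both have date of most recent title 2018-03-24, so the next rule applies.
Among Reyes and Chaudhari, by ranking points (higher first): Reyes (1754 pts) before Chaudhari (939 pts).
Among Johansson, Novak and Mbeki, a home-nation competitor before not a home-nation competitor: Johansson (a home-nation competitor) before Novak and Mbeki (not a home-nation competitor).
Among Novak and Mbeki, by date of most recent title (later first): Novak (2008-11-12) before Mbeki (2006-12-14).
Order: Reyes, Chaudhari, Johansson, Novak, Mbeki.

Johansson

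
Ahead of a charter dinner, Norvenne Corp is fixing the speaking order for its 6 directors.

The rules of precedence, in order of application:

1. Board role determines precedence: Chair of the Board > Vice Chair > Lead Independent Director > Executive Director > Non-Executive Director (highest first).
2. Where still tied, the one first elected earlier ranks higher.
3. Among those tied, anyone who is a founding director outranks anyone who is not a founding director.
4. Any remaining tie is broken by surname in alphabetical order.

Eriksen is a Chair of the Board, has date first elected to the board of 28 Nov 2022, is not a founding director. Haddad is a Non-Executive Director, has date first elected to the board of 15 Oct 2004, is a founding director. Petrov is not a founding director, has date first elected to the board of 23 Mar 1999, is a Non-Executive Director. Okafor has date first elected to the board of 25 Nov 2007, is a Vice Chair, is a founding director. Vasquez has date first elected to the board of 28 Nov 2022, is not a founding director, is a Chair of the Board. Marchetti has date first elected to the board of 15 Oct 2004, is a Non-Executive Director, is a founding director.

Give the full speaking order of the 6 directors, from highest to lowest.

Eriksen, Vasquez, Okafor, Petrov, Haddad, Marchetti

By board role: Eriksen and Vasquez (Chair of the Board); then Okafor (Vice Chair); then Petrov, Haddad and Marchetti (Non-Executive Director).
Eriksen and Vasquez both have date first elected to the board 28 Nov 2022, so the next rule applies.
Eriksen and Vasquez are each not a founding director, so the next rule applies.
Among Eriksen and Vasquez, alphabetically by surname: Eriksen before Vasquez.
Among Petrov, Haddad and Marchetti, by date first elected to the board (earlier first): Petrov (23 Mar 1999) before Haddad and Marchetti (15 Oct 2004).
Haddad and Marchetti are each a founding director, so the next rule applies.
Among Haddad and Marchetti, alphabetically by surname: Haddad before Marchetti.
Full order: Eriksen, Vasquez, Okafor, Petrov, Haddad, Marchetti.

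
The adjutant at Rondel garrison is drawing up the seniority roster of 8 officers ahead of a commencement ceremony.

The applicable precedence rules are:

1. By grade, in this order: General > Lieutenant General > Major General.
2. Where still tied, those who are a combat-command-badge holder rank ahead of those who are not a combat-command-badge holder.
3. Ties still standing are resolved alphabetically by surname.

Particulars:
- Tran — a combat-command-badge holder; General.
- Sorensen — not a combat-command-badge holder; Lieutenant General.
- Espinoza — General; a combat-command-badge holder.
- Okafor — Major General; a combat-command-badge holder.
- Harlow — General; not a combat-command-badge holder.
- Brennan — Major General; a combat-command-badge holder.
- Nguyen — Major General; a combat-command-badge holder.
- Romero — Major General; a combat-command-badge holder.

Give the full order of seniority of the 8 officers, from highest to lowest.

Espinoza, Tran, Harlow, Sorensen, Brennan, Nguyen, Okafor, Romero

By grade: Espinoza, Tran and Harlow (General); then Sorensen (Lieutenant General); then Brennan, Nguyen, Okafor and Romero (Major General).
Among Espinoza, Tran and Harlow, a combat-command-badge holder before not a combat-command-badge holder: Espinoza and Tran (a combat-command-badge holder) before Harlow (not a combat-command-badge holder).
Among Espinoza and Tran, alphabetically by surname: Espinoza before Tran.
Brennan, Nguyen, Okafor and Romero are each a combat-command-badge holder, so the next rule applies.
Among Brennan, Nguyen, Okafor and Romero, alphabetically by surname: Brennan before Nguyen before Okafor before Romero.
Full order: Espinoza, Tran, Harlow, Sorensen, Brennan, Nguyen, Okafor, Romero.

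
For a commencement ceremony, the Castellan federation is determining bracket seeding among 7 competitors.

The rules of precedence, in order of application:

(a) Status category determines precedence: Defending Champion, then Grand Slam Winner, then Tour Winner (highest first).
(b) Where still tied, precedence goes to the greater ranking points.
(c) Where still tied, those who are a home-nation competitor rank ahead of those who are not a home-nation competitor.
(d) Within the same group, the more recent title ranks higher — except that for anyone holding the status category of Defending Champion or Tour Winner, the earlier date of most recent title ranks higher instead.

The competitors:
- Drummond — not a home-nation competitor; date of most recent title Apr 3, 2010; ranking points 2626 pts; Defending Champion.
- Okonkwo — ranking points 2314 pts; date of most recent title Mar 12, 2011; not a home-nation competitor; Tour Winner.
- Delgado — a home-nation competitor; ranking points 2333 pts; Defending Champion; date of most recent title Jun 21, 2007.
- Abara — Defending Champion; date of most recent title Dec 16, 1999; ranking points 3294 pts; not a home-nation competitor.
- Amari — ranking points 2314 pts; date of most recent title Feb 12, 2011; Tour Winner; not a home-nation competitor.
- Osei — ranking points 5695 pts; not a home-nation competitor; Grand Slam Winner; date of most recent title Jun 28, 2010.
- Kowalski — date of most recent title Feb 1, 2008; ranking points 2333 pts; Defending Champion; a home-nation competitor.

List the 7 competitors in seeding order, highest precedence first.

By status category: Abara, Drummond, Delgado and Kowalski (Defending Champion); then Osei (Grand Slam Winner); then Amari and Okonkwo (Tour Winner).
Among Abara, Drummond, Delgado and Kowalski, by ranking points (higher first): Abara (3294 pts) before Drummond (2626 pts) before Delgado and Kowalski (2333 pts).
Delgado and Kowalski are each a home-nation competitor, so the next rule applies.
Among Delgado and Kowalski, by date of most recent title (earlier first) (reversed rule for this group): Delgado (Jun 21, 2007) before Kowalski (Feb 1, 2008).
Amari and Okonkwo both have ranking points 2314 pts, so the next rule applies.
Amari and Okonkwo are each not a home-nation competitor, so the next rule applies.
Among Amari and Okonkwo, by date of most recent title (earlier first) (reversed rule for this group): Amari (Feb 12, 2011) before Okonkwo (Mar 12, 2011).
Full order: Abara, Drummond, Delgado, Kowalski, Osei, Amari, Okonkwo.

Abara, Drummond, Delgado, Kowalski, Osei, Amari, Okonkwo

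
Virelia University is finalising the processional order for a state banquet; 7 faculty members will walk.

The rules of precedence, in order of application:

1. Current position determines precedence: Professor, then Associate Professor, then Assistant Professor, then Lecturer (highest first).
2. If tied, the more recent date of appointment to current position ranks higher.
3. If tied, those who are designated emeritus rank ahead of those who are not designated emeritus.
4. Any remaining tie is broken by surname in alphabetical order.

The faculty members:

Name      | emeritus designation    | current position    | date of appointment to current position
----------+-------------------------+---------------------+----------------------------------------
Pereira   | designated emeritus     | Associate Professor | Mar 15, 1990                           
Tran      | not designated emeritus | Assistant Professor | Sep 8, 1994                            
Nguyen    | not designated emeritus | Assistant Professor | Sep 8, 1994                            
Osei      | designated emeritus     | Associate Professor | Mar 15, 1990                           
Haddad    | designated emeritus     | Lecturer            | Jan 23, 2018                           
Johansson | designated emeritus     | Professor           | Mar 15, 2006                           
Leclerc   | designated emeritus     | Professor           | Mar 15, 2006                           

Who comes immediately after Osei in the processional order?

Pereira

By current position: Johansson and Leclerc (Professor); then Osei and Pereira (Associate Professor); then Nguyen and Tran (Assistant Professor); then Haddad (Lecturer).
Johansson and Leclerc both have date of appointment to current position Mar 15, 2006, so the next rule applies.
Johansson and Leclerc are each designated emeritus, so the next rule applies.
Among Johansson and Leclerc, alphabetically by surname: Johansson before Leclerc.
Osei and Pereira both have date of appointment to current position Mar 15, 1990, so the next rule applies.
Osei and Pereira are each designated emeritus, so the next rule applies.
Among Osei and Pereira, alphabetically by surname: Osei before Pereira.
Nguyen and Tran both have date of appointment to current position Sep 8, 1994, so the next rule applies.
Nguyen and Tran are each not designated emeritus, so the next rule applies.
Among Nguyen and Tran, alphabetically by surname: Nguyen before Tran.
Order: Johansson, Leclerc, Osei, Pereira, Nguyen, Tran, Haddad.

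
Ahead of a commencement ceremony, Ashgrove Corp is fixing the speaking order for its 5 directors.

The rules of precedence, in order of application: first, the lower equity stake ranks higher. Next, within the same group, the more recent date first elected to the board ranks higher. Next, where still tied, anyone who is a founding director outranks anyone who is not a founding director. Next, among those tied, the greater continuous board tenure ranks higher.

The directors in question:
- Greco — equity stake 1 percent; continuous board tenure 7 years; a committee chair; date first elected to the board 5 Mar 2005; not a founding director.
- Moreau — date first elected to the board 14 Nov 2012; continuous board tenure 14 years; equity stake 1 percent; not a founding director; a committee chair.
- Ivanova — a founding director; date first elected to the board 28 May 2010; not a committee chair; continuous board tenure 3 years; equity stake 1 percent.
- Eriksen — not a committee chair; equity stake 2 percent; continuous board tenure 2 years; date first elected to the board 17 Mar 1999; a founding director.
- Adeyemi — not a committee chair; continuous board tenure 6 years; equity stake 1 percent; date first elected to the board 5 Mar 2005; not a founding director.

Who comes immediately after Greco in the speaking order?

Adeyemi

By equity stake (lower first): Moreau, Ivanova, Greco and Adeyemi (each 1 percent); then Eriksen (2 percent).
Among Moreau, Ivanova, Greco and Adeyemi, by date first elected to the board (later first): Moreau (14 Nov 2012) before Ivanova (28 May 2010) before Greco and Adeyemi (5 Mar 2005).
Greco and Adeyemi are each not a founding director, so the next rule applies.
Among Greco and Adeyemi, by continuous board tenure (higher first): Greco (7 years) before Adeyemi (6 years).
Order: Moreau, Ivanova, Greco, Adeyemi, Eriksen.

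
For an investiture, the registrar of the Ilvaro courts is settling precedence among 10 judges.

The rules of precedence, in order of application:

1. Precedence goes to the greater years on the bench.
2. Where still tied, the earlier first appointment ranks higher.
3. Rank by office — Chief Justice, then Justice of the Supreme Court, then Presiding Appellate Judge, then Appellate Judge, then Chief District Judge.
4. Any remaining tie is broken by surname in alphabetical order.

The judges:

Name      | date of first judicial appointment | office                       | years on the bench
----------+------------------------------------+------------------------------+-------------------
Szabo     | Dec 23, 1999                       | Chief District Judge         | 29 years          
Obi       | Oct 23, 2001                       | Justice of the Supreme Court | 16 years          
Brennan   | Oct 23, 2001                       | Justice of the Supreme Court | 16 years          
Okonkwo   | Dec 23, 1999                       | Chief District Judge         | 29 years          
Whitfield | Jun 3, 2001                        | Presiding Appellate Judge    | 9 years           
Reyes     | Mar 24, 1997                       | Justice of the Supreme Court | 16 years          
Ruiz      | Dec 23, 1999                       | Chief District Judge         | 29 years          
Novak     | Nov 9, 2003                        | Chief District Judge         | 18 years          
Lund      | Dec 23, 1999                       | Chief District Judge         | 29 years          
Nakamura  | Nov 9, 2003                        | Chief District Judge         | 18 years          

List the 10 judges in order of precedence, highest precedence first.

By years on the bench (higher first): Lund, Okonkwo, Ruiz and Szabo (each 29 years); then Nakamura and Novak (both 18 years); then Reyes, Brennan and Obi (each 16 years); then Whitfield (9 years).
Lund, Okonkwo, Ruiz and Szabo all have date of first judicial appointment Dec 23, 1999, so the next rule applies.
Lund, Okonkwo, Ruiz and Szabo are each Chief District Judge, so the next rule applies.
Among Lund, Okonkwo, Ruiz and Szabo, alphabetically by surname: Lund before Okonkwo before Ruiz before Szabo.
Nakamura and Novak both have date of first judicial appointment Nov 9, 2003, so the next rule applies.
Nakamura and Novak are each Chief District Judge, so the next rule applies.
Among Nakamura and Novak, alphabetically by surname: Nakamura before Novak.
Among Reyes, Brennan and Obi, by date of first judicial appointment (earlier first): Reyes (Mar 24, 1997) before Brennan and Obi (Oct 23, 2001).
Brennan and Obi are each Justice of the Supreme Court, so the next rule applies.
Among Brennan and Obi, alphabetically by surname: Brennan before Obi.
Full order: Lund, Okonkwo, Ruiz, Szabo, Nakamura, Novak, Reyes, Brennan, Obi, Whitfield.

Lund, Okonkwo, Ruiz, Szabo, Nakamura, Novak, Reyes, Brennan, Obi, Whitfield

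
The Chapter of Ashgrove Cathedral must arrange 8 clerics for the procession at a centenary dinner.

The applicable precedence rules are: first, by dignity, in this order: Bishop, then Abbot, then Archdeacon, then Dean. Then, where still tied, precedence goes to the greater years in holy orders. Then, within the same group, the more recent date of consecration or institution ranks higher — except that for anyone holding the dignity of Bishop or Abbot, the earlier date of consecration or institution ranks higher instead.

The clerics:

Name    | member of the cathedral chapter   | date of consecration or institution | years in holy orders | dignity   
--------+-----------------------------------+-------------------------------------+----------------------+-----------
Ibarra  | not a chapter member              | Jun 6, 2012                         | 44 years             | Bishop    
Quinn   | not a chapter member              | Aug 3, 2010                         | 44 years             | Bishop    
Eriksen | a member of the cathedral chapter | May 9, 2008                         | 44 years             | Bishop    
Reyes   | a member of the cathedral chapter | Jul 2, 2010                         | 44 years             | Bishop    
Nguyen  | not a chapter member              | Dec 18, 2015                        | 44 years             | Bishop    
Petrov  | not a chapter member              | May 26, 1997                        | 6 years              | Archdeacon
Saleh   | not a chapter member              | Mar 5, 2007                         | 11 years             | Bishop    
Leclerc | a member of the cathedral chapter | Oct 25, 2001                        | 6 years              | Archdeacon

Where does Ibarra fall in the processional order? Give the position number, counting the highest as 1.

By dignity: Eriksen, Reyes, Quinn, Ibarra, Nguyen and Saleh (Bishop); then Leclerc and Petrov (Archdeacon).
Among Eriksen, Reyes, Quinn, Ibarra, Nguyen and Saleh, by years in holy orders (higher first): Eriksen, Reyes, Quinn, Ibarra and Nguyen (44 years) before Saleh (11 years).
Among Eriksen, Reyes, Quinn, Ibarra and Nguyen, by date of consecration or institution (earlier first) (reversed rule for this group): Eriksen (May 9, 2008) before Reyes (Jul 2, 2010) before Quinn (Aug 3, 2010) before Ibarra (Jun 6, 2012) before Nguyen (Dec 18, 2015).
Leclerc and Petrov both have years in holy orders 6 years, so the next rule applies.
Among Leclerc and Petrov, by date of consecration or institution (later first): Leclerc (Oct 25, 2001) before Petrov (May 26, 1997).
Order: Eriksen, Reyes, Quinn, Ibarra, Nguyen, Saleh, Leclerc, Petrov. So position 4.

4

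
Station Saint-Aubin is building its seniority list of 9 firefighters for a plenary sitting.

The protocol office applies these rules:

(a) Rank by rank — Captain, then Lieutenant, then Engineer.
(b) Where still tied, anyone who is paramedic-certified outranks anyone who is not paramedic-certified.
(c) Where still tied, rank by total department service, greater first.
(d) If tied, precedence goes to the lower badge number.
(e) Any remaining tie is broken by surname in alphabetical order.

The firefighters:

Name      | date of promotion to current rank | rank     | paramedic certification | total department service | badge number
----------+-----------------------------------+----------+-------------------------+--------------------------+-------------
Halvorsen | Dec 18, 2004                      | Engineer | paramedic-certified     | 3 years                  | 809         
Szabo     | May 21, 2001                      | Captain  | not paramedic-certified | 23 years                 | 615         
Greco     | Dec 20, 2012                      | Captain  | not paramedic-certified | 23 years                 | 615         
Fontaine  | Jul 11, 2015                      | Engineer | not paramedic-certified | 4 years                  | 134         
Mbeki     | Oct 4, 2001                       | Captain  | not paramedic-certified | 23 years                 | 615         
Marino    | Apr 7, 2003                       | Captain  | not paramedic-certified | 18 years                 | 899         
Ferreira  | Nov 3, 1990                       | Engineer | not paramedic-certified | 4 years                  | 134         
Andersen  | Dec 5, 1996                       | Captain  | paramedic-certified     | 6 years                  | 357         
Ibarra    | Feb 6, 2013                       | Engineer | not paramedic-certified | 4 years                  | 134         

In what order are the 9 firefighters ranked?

By rank: Andersen, Greco, Mbeki, Szabo and Marino (Captain); then Halvorsen, Ferreira, Fontaine and Ibarra (Engineer).
Among Andersen, Greco, Mbeki, Szabo and Marino, paramedic-certified before not paramedic-certified: Andersen (paramedic-certified) before Greco, Mbeki, Szabo and Marino (not paramedic-certified).
Among Greco, Mbeki, Szabo and Marino, by total department service (higher first): Greco, Mbeki and Szabo (23 years) before Marino (18 years).
Greco, Mbeki and Szabo all have badge number 615, so the next rule applies.
Among Greco, Mbeki and Szabo, alphabetically by surname: Greco before Mbeki before Szabo.
Among Halvorsen, Ferreira, Fontaine and Ibarra, paramedic-certified before not paramedic-certified: Halvorsen (paramedic-certified) before Ferreira, Fontaine and Ibarra (not paramedic-certified).
Ferreira, Fontaine and Ibarra all have total department service 4 years, so the next rule applies.
Ferreira, Fontaine and Ibarra all have badge number 134, so the next rule applies.
Among Ferreira, Fontaine and Ibarra, alphabetically by surname: Ferreira before Fontaine before Ibarra.
Full order: Andersen, Greco, Mbeki, Szabo, Marino, Halvorsen, Ferreira, Fontaine, Ibarra.

Andersen, Greco, Mbeki, Szabo, Marino, Halvorsen, Ferreira, Fontaine, Ibarra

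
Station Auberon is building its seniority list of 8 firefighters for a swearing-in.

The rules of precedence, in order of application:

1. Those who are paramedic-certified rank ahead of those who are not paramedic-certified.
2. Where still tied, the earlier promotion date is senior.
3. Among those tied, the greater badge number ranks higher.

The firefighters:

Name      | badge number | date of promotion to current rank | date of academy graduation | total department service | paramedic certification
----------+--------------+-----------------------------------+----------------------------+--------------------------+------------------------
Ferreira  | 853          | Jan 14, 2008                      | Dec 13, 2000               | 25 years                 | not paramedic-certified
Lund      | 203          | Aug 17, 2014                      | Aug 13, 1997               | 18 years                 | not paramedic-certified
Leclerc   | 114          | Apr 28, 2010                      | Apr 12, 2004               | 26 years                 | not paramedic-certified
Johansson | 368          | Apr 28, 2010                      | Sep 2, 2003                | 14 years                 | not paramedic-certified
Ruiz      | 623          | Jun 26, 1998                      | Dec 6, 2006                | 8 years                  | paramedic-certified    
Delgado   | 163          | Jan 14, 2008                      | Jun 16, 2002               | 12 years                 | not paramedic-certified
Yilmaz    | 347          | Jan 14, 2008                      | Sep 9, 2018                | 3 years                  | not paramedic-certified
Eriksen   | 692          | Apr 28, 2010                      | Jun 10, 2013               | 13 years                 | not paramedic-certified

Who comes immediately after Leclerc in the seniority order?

Lund

By the first rule: Ruiz (paramedic-certified); then Ferreira, Yilmaz, Delgado, Eriksen, Johansson, Leclerc and Lund (each not paramedic-certified).
Among Ferreira, Yilmaz, Delgado, Eriksen, Johansson, Leclerc and Lund, by date of promotion to current rank (earlier first): Ferreira, Yilmaz and Delgado (Jan 14, 2008) before Eriksen, Johansson and Leclerc (Apr 28, 2010) before Lund (Aug 17, 2014).
Among Ferreira, Yilmaz and Delgado, by badge number (higher first): Ferreira (853) before Yilmaz (347) before Delgado (163).
Among Eriksen, Johansson and Leclerc, by badge number (higher first): Eriksen (692) before Johansson (368) before Leclerc (114).
Order: Ruiz, Ferreira, Yilmaz, Delgado, Eriksen, Johansson, Leclerc, Lund.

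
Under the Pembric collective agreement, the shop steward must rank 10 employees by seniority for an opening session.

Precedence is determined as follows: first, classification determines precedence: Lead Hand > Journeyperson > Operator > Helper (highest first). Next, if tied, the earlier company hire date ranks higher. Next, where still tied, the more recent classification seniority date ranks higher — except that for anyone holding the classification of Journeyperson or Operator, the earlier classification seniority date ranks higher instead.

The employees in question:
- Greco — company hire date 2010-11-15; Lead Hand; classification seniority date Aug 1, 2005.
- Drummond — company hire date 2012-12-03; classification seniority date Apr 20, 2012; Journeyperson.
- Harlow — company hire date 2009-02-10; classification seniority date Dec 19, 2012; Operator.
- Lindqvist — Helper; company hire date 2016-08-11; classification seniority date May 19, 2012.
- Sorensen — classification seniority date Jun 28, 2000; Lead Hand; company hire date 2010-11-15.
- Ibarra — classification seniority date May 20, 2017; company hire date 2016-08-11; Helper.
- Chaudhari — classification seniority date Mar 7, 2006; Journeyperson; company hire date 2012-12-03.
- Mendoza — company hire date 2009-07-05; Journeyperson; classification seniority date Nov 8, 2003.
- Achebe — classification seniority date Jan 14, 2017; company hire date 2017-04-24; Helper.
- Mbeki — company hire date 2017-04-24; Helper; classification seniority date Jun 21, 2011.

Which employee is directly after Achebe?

Mbeki

By classification: Greco and Sorensen (Lead Hand); then Mendoza, Chaudhari and Drummond (Journeyperson); then Harlow (Operator); then Ibarra, Lindqvist, Achebe and Mbeki (Helper).
Greco and Sorensen both have company hire date 2010-11-15, so the next rule applies.
Among Greco and Sorensen, by classification seniority date (later first): Greco (Aug 1, 2005) before Sorensen (Jun 28, 2000).
Among Mendoza, Chaudhari and Drummond, by company hire date (earlier first): Mendoza (2009-07-05) before Chaudhari and Drummond (2012-12-03).
Among Chaudhari and Drummond, by classification seniority date (earlier first) (reversed rule for this group): Chaudhari (Mar 7, 2006) before Drummond (Apr 20, 2012).
Among Ibarra, Lindqvist, Achebe and Mbeki, by company hire date (earlier first): Ibarra and Lindqvist (2016-08-11) before Achebe and Mbeki (2017-04-24).
Among Ibarra and Lindqvist, by classification seniority date (later first): Ibarra (May 20, 2017) before Lindqvist (May 19, 2012).
Among Achebe and Mbeki, by classification seniority date (later first): Achebe (Jan 14, 2017) before Mbeki (Jun 21, 2011).
Order: Greco, Sorensen, Mendoza, Chaudhari, Drummond, Harlow, Ibarra, Lindqvist, Achebe, Mbeki.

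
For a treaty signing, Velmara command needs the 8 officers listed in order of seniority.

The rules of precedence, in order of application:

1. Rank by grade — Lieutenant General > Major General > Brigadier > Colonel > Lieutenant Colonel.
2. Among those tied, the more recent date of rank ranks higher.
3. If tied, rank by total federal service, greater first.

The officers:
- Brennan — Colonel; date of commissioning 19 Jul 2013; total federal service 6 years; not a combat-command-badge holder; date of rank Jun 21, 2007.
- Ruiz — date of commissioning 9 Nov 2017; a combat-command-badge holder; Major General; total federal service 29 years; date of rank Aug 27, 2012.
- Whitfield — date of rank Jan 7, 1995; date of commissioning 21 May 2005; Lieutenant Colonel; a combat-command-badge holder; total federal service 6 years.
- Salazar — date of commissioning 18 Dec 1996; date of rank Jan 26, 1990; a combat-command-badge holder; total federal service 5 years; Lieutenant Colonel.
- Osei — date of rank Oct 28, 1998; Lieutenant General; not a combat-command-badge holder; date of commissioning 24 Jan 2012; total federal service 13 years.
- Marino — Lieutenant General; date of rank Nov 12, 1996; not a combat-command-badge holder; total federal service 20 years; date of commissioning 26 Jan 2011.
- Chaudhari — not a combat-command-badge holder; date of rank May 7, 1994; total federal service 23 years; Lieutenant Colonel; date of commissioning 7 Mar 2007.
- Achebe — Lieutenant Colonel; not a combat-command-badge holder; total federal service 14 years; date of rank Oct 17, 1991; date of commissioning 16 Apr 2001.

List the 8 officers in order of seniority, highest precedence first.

By grade: Osei and Marino (Lieutenant General); then Ruiz (Major General); then Brennan (Colonel); then Whitfield, Chaudhari, Achebe and Salazar (Lieutenant Colonel).
Among Osei and Marino, by date of rank (later first): Osei (Oct 28, 1998) before Marino (Nov 12, 1996).
Among Whitfield, Chaudhari, Achebe and Salazar, by date of rank (later first): Whitfield (Jan 7, 1995) before Chaudhari (May 7, 1994) before Achebe (Oct 17, 1991) before Salazar (Jan 26, 1990).
Full order: Osei, Marino, Ruiz, Brennan, Whitfield, Chaudhari, Achebe, Salazar.

Osei, Marino, Ruiz, Brennan, Whitfield, Chaudhari, Achebe, Salazar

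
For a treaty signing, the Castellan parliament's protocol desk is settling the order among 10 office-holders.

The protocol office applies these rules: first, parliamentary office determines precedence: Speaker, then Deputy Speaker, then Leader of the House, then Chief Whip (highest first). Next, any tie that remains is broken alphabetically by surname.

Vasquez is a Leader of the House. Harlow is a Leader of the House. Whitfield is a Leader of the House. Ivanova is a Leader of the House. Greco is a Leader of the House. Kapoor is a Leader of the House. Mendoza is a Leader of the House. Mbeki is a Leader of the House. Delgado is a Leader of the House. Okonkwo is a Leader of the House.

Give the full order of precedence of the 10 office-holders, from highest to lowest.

By parliamentary office: Delgado, Greco, Harlow, Ivanova, Kapoor, Mbeki, Mendoza, Okonkwo, Vasquez and Whitfield (Leader of the House).
Among Delgado, Greco, Harlow, Ivanova, Kapoor, Mbeki, Mendoza, Okonkwo, Vasquez and Whitfield, alphabetically by surname: Delgado before Greco before Harlow before Ivanova before Kapoor before Mbeki before Mendoza before Okonkwo before Vasquez before Whitfield.
Full order: Delgado, Greco, Harlow, Ivanova, Kapoor, Mbeki, Mendoza, Okonkwo, Vasquez, Whitfield.

Delgado, Greco, Harlow, Ivanova, Kapoor, Mbeki, Mendoza, Okonkwo, Vasquez, Whitfield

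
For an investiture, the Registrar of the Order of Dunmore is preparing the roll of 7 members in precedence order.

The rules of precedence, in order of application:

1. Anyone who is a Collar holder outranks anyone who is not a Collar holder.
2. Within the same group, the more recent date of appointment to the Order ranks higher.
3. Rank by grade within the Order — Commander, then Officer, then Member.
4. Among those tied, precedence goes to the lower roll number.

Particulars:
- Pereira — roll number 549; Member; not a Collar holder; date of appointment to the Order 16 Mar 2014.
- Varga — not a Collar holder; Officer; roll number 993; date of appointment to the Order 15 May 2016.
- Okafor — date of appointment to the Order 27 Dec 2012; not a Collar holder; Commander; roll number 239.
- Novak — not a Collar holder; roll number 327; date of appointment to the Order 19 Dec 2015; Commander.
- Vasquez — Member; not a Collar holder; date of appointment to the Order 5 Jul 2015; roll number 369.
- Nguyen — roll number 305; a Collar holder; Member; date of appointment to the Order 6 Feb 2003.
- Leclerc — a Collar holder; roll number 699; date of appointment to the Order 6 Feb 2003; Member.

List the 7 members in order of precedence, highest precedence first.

By the first rule: Nguyen and Leclerc (both a Collar holder); then Varga, Novak, Vasquez, Pereira and Okafor (each not a Collar holder).
Nguyen and Leclerc both have date of appointment to the Order 6 Feb 2003, so the next rule applies.
Nguyen and Leclerc are each Member, so the next rule applies.
Among Nguyen and Leclerc, by roll number (lower first): Nguyen (305) before Leclerc (699).
Among Varga, Novak, Vasquez, Pereira and Okafor, by date of appointment to the Order (later first): Varga (15 May 2016) before Novak (19 Dec 2015) before Vasquez (5 Jul 2015) before Pereira (16 Mar 2014) before Okafor (27 Dec 2012).
Full order: Nguyen, Leclerc, Varga, Novak, Vasquez, Pereira, Okafor.

Nguyen, Leclerc, Varga, Novak, Vasquez, Pereira, Okafor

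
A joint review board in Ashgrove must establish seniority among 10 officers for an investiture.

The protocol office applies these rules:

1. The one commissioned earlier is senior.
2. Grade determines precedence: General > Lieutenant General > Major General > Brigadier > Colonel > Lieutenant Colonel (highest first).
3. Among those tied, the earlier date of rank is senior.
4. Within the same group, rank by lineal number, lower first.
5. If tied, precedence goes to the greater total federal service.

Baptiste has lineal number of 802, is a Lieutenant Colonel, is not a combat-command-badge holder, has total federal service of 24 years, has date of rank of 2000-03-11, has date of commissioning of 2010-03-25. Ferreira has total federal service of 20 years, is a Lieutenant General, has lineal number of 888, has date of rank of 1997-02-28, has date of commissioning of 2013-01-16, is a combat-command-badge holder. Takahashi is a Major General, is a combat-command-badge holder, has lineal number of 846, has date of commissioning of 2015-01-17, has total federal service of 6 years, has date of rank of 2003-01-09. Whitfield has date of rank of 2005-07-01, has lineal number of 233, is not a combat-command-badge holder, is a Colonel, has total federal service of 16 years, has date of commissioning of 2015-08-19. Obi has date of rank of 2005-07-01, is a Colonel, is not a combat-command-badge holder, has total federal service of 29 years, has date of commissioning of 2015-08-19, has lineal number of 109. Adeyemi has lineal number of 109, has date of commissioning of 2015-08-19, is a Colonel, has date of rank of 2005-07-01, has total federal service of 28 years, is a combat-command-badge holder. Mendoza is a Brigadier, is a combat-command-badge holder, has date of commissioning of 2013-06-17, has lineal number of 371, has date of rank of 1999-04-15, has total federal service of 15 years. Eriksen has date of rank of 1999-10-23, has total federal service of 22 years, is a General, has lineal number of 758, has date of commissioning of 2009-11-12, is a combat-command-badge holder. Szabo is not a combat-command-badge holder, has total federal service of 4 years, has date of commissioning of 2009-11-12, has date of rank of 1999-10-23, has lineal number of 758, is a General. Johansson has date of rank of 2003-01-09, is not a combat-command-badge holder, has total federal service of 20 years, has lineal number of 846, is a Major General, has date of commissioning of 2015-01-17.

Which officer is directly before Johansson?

Mendoza

By date of commissioning (earlier first): Eriksen and Szabo (both 2009-11-12); then Baptiste (2010-03-25); then Ferreira (2013-01-16); then Mendoza (2013-06-17); then Johansson and Takahashi (both 2015-01-17); then Obi, Adeyemi and Whitfield (each 2015-08-19).
Eriksen and Szabo are each General, so the next rule applies.
Eriksen and Szabo both have date of rank 1999-10-23, so the next rule applies.
Eriksen and Szabo both have lineal number 758, so the next rule applies.
Among Eriksen and Szabo, by total federal service (higher first): Eriksen (22 years) before Szabo (4 years).
Johansson and Takahashi are each Major General, so the next rule applies.
Johansson and Takahashi both have date of rank 2003-01-09, so the next rule applies.
Johansson and Takahashi both have lineal number 846, so the next rule applies.
Among Johansson and Takahashi, by total federal service (higher first): Johansson (20 years) before Takahashi (6 years).
Obi, Adeyemi and Whitfield are each Colonel, so the next rule applies.
Obi, Adeyemi and Whitfield all have date of rank 2005-07-01, so the next rule applies.
Among Obi, Adeyemi and Whitfield, by lineal number (lower first): Obi and Adeyemi (109) before Whitfield (233).
Among Obi and Adeyemi, by total federal service (higher first): Obi (29 years) before Adeyemi (28 years).
Order: Eriksen, Szabo, Baptiste, Ferreira, Mendoza, Johansson, Takahashi, Obi, Adeyemi, Whitfield.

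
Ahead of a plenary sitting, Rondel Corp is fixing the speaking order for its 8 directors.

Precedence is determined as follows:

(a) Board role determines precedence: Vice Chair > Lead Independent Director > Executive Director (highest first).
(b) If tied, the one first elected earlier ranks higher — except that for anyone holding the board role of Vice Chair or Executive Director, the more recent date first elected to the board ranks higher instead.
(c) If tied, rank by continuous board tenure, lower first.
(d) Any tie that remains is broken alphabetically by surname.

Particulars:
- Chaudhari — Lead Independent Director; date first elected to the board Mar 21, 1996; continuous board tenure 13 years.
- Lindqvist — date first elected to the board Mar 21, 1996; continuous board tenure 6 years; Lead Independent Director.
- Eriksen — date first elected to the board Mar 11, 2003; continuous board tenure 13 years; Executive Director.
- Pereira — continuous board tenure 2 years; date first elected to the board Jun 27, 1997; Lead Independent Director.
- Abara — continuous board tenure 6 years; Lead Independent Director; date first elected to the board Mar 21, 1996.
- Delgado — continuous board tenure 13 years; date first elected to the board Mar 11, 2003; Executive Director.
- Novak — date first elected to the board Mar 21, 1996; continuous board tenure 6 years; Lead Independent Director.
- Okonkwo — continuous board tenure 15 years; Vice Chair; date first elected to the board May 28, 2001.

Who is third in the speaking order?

By board role: Okonkwo (Vice Chair); then Abara, Lindqvist, Novak, Chaudhari and Pereira (Lead Independent Director); then Delgado and Eriksen (Executive Director).
Among Abara, Lindqvist, Novak, Chaudhari and Pereira, by date first elected to the board (earlier first): Abara, Lindqvist, Novak and Chaudhari (Mar 21, 1996) before Pereira (Jun 27, 1997).
Among Abara, Lindqvist, Novak and Chaudhari, by continuous board tenure (lower first): Abara, Lindqvist and Novak (6 years) before Chaudhari (13 years).
Among Abara, Lindqvist and Novak, alphabetically by surname: Abara before Lindqvist before Novak.
Delgado and Eriksen both have date first elected to the board Mar 11, 2003, so the next rule applies.
Delgado and Eriksen both have continuous board tenure 13 years, so the next rule applies.
Among Delgado and Eriksen, alphabetically by surname: Delgado before Eriksen.
Order: Okonkwo, Abara, Lindqvist, Novak, Chaudhari, Pereira, Delgado, Eriksen.

Lindqvist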